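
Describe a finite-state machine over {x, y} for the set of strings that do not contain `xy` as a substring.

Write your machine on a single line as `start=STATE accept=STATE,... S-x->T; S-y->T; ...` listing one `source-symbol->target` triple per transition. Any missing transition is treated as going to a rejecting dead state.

This is the complement of 'contains `xy`'. Use the same substring-matching states — s0 through s2 holding how much of `xy` has just been matched — but flip the accepting set: everything except the trap s2 accepts.
With 3 states:
        x   y  
>* s0   s1  s0 
 * s1   s1  s2 
   s2   s2  s2 
(> = start, * = accepting)

start=s0; accept=s0,s1; s0-x->s1; s0-y->s0; s1-x->s1; s1-y->s2; s2-x->s2; s2-y->s2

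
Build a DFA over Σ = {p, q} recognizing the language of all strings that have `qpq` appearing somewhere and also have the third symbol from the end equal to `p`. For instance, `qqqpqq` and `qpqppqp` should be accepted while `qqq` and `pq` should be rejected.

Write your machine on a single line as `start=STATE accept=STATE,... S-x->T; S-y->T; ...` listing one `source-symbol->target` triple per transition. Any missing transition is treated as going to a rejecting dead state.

Run two small machines in parallel and take their product. One (4 states) tracks whether and how much of `qpq` has been seen; the other (15 states) tracks the last 3 symbols read. Each combined state is a pair, one component from each; accept when both components accept.
With 22 states:
          p    q  
>  S0     S1   S2 
   S1     S3   S4 
   S2     S5   S6 
   S3     S7   S8 
   S4     S9  S10 
   S5    S11  S12 
   S6    S13  S14 
   S7     S7   S8 
   S8     S9  S10 
   S9    S11  S12 
   S10   S13  S14 
   S11    S7   S8 
   S12   S15  S16 
   S13   S11  S12 
   S14   S13  S14 
 * S15   S17  S12 
 * S16   S18  S19 
   S17   S20  S21 
   S18   S17  S12 
   S19   S18  S19 
 * S20   S20  S21 
 * S21   S15  S16 
(> = start, * = accepting)

start=S0; accept=S15,S16,S20,S21; S0-p->S1; S0-q->S2; S1-p->S3; S1-q->S4; S2-p->S5; S2-q->S6; S3-p->S7; S3-q->S8; S4-p->S9; S4-q->S10; S5-p->S11; S5-q->S12; S6-p->S13; S6-q->S14; S7-p->S7; S7-q->S8; S8-p->S9; S8-q->S10; S9-p->S11; S9-q->S12; S10-p->S13; S10-q->S14; S11-p->S7; S11-q->S8; S12-p->S15; S12-q->S16; S13-p->S11; S13-q->S12; S14-p->S13; S14-q->S14; S15-p->S17; S15-q->S12; S16-p->S18; S16-q->S19; S17-p->S20; S17-q->S21; S18-p->S17; S18-q->S12; S19-p->S18; S19-q->S19; S20-p->S20; S20-q->S21; S21-p->S15; S21-q->S16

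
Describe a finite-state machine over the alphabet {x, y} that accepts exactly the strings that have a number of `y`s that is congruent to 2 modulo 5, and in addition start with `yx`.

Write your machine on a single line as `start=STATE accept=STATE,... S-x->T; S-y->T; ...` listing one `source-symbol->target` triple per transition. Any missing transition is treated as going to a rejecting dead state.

Handle the two conditions separately and then intersect. The first has 5 states tracking the count of `y`s modulo 5; the second has 4 states tracking whether the input so far still matches the prefix `yx`. A product state is a pair (one from each), accepting exactly when both do. After merging equivalent states the machine shrinks.
8 states suffice.
        x   y  
>  S0   S1  S2 
   S1   S1  S1 
   S2   S3  S1 
   S3   S3  S4 
 * S4   S4  S5 
   S5   S5  S6 
   S6   S6  S7 
   S7   S7  S3 
(> = start, * = accepting)

start=S0; accept=S4; S0-x->S1; S0-y->S2; S1-x->S1; S1-y->S1; S2-x->S3; S2-y->S1; S3-x->S3; S3-y->S4; S4-x->S4; S4-y->S5; S5-x->S5; S5-y->S6; S6-x->S6; S6-y->S7; S7-x->S7; S7-y->S3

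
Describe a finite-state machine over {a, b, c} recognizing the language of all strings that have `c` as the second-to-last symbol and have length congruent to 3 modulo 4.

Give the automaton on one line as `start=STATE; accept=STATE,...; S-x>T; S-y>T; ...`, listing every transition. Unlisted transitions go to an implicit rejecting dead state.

Build one automaton per condition and run them in lockstep. One (13 states) tracks the last 2 symbols read; the other (4 states) tracks the input length modulo 4. Each combined state is a pair, one component from each; accept when both components accept. After merging equivalent states the machine shrinks.
6 states suffice.
        a   b   c  
>  s0   s1  s1  s1 
   s1   s2  s2  s3 
   s2   s4  s4  s4 
   s3   s5  s5  s5 
   s4   s0  s0  s0 
 * s5   s0  s0  s0 
(> = start, * = accepting)

start=s0; accept=s5; s0-a>s1; s0-b>s1; s0-c>s1; s1-a>s2; s1-b>s2; s1-c>s3; s2-a>s4; s2-b>s4; s2-c>s4; s3-a>s5; s3-b>s5; s3-c>s5; s4-a>s0; s4-b>s0; s4-c>s0; s5-a>s0; s5-b>s0; s5-c>s0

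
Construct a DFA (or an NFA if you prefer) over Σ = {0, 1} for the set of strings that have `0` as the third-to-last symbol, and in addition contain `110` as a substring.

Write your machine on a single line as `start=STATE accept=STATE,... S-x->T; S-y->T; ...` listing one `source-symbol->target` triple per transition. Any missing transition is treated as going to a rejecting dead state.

Build one automaton per condition and run them in lockstep. The first has 15 states tracking the last 3 symbols read; the second has 4 states tracking whether and how much of `110` has been seen. A product state is a pair (one from each), accepting exactly when both do.
A 22-state machine:
       0  1 
>  A   B  C 
   B   D  E 
   C   F  G 
   D   H  I 
   E   J  K 
   F   L  M 
   G   N  O 
   H   H  I 
   I   J  K 
   J   L  M 
   K   N  O 
   L   H  I 
   M   J  K 
   N   P  Q 
   O   N  O 
   P   R  S 
   Q   T  U 
 * R   R  S 
 * S   T  U 
 * T   P  Q 
 * U   N  V 
   V   N  V 
(> = start, * = accepting)

start=A; accept=R,S,T,U; A-0->B; A-1->C; B-0->D; B-1->E; C-0->F; C-1->G; D-0->H; D-1->I; E-0->J; E-1->K; F-0->L; F-1->M; G-0->N; G-1->O; H-0->H; H-1->I; I-0->J; I-1->K; J-0->L; J-1->M; K-0->N; K-1->O; L-0->H; L-1->I; M-0->J; M-1->K; N-0->P; N-1->Q; O-0->N; O-1->O; P-0->R; P-1->S; Q-0->T; Q-1->U; R-0->R; R-1->S; S-0->T; S-1->U; T-0->P; T-1->Q; U-0->N; U-1->V; V-0->N; V-1->V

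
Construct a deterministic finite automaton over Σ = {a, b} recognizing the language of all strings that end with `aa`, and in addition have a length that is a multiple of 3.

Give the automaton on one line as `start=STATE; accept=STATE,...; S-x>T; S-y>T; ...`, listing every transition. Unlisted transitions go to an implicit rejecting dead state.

start=S0; accept=S4; S0-a>S1; S0-b>S1; S1-a>S2; S1-b>S3; S2-a>S4; S2-b>S0; S3-a>S0; S3-b>S0; S4-a>S1; S4-b>S1

Run two small machines in parallel and take their product. The first has 3 states tracking how much of the suffix `aa` has currently been matched; the second has 3 states tracking the input length modulo 3. A product state is a pair (one from each), accepting exactly when both do. After merging equivalent states the machine shrinks.
        a   b  
>  S0   S1  S1 
   S1   S2  S3 
   S2   S4  S0 
   S3   S0  S0 
 * S4   S1  S1 
(> = start, * = accepting)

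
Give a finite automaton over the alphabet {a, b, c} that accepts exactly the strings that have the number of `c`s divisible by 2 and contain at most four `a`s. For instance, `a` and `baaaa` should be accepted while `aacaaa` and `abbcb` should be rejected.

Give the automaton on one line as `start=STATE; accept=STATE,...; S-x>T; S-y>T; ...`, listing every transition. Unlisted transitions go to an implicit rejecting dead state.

start=q0; accept=q0,q1,q3,q5,q7; q0-a>q1; q0-b>q0; q0-c>q2; q1-a>q3; q1-b>q1; q1-c>q4; q2-a>q4; q2-b>q2; q2-c>q0; q3-a>q5; q3-b>q3; q3-c>q6; q4-a>q6; q4-b>q4; q4-c>q1; q5-a>q7; q5-b>q5; q5-c>q8; q6-a>q8; q6-b>q6; q6-c>q3; q7-a>q9; q7-b>q7; q7-c>q10; q8-a>q10; q8-b>q8; q8-c>q5; q9-a>q9; q9-b>q9; q9-c>q11; q10-a>q11; q10-b>q10; q10-c>q7; q11-a>q11; q11-b>q11; q11-c>q9

Run two small machines in parallel and take their product. The first has 2 states tracking the count of `c`s modulo 2; the second has 6 states tracking the count of `a`s, saturating at 5. A product state is a pair (one from each), accepting exactly when both do.
12 states suffice.
          a    b    c  
>* q0     q1   q0   q2 
 * q1     q3   q1   q4 
   q2     q4   q2   q0 
 * q3     q5   q3   q6 
   q4     q6   q4   q1 
 * q5     q7   q5   q8 
   q6     q8   q6   q3 
 * q7     q9   q7  q10 
   q8    q10   q8   q5 
   q9     q9   q9  q11 
   q10   q11  q10   q7 
   q11   q11  q11   q9 
(> = start, * = accepting)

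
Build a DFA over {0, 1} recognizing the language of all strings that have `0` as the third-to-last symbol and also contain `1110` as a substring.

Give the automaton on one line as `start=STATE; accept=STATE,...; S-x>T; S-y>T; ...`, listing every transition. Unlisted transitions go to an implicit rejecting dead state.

start=q0; accept=q7,q8,q9,q10; q0-0>q0; q0-1>q1; q1-0>q0; q1-1>q2; q2-0>q0; q2-1>q3; q3-0>q4; q3-1>q3; q4-0>q5; q4-1>q6; q5-0>q7; q5-1>q8; q6-0>q9; q6-1>q10; q7-0>q7; q7-1>q8; q8-0>q9; q8-1>q10; q9-0>q5; q9-1>q6; q10-0>q4; q10-1>q3

Handle the two conditions separately and then intersect. One (15 states) tracks the last 3 symbols read; the other (5 states) tracks whether and how much of `1110` has been seen. Each combined state is a pair, one component from each; accept when both components accept. Minimizing collapses redundant product states.
          0    1  
>  q0     q0   q1 
   q1     q0   q2 
   q2     q0   q3 
   q3     q4   q3 
   q4     q5   q6 
   q5     q7   q8 
   q6     q9  q10 
 * q7     q7   q8 
 * q8     q9  q10 
 * q9     q5   q6 
 * q10    q4   q3 
(> = start, * = accepting)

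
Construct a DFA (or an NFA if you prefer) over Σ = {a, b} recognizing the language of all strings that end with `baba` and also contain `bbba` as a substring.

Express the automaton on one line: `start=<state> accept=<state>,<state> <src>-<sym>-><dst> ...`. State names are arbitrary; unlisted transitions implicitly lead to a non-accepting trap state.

start=q0 accept=q11 q0-a->q0 q0-b->q1 q1-a->q2 q1-b->q3 q2-a->q0 q2-b->q4 q3-a->q2 q3-b->q5 q4-a->q6 q4-b->q3 q5-a->q7 q5-b->q5 q6-a->q0 q6-b->q4 q7-a->q8 q7-b->q9 q8-a->q8 q8-b->q10 q9-a->q11 q9-b->q10 q10-a->q7 q10-b->q10 q11-a->q8 q11-b->q9

Build one automaton per condition and run them in lockstep. One (5 states) tracks how much of the suffix `baba` has currently been matched; the other (5 states) tracks whether and how much of `bbba` has been seen. Each combined state is a pair, one component from each; accept when both components accept.
A 12-state machine:
          a    b  
>  q0     q0   q1 
   q1     q2   q3 
   q2     q0   q4 
   q3     q2   q5 
   q4     q6   q3 
   q5     q7   q5 
   q6     q0   q4 
   q7     q8   q9 
   q8     q8  q10 
   q9    q11  q10 
   q10    q7  q10 
 * q11    q8   q9 
(> = start, * = accepting)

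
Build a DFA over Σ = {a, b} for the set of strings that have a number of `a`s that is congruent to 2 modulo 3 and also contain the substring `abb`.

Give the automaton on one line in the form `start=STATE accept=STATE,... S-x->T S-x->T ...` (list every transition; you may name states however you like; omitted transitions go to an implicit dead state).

Run two small machines in parallel and take their product. The first has 3 states tracking the count of `a`s modulo 3; the second has 4 states tracking whether and how much of `abb` has been seen. A product state is a pair (one from each), accepting exactly when both do.
A 10-state machine:
        a   b  
>  S0   S1  S0 
   S1   S2  S3 
   S2   S4  S5 
   S3   S2  S6 
   S4   S1  S7 
   S5   S4  S8 
   S6   S8  S6 
   S7   S1  S9 
 * S8   S9  S8 
   S9   S6  S9 
(> = start, * = accepting)

start=S0 accept=S8 S0-a->S1 S0-b->S0 S1-a->S2 S1-b->S3 S2-a->S4 S2-b->S5 S3-a->S2 S3-b->S6 S4-a->S1 S4-b->S7 S5-a->S4 S5-b->S8 S6-a->S8 S6-b->S6 S7-a->S1 S7-b->S9 S8-a->S9 S8-b->S8 S9-a->S6 S9-b->S9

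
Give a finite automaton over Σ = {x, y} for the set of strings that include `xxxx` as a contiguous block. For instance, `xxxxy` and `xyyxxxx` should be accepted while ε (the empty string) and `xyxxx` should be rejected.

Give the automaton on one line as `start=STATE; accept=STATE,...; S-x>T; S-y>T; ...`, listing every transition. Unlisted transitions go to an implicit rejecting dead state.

Track how much of `xxxx` has been matched so far: state q0 is no progress, q4 is the absorbing accept state reached once `xxxx` has occurred. Intermediate states record partial matches; on a mismatch, fall back to the longest reusable overlap.
5 states suffice.
        x   y  
>  q0   q1  q0 
   q1   q2  q0 
   q2   q3  q0 
   q3   q4  q0 
 * q4   q4  q4 
(> = start, * = accepting)

start=q0; accept=q4; q0-x>q1; q0-y>q0; q1-x>q2; q1-y>q0; q2-x>q3; q2-y>q0; q3-x>q4; q3-y>q0; q4-x>q4; q4-y>q4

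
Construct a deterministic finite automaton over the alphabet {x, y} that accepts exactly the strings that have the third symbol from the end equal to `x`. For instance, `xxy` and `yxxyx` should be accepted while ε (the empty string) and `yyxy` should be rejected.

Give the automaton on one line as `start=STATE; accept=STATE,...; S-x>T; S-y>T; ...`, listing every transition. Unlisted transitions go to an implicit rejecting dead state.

Because acceptance depends on a position counted from the end, the machine has to buffer the most recent 3 symbols. Make each state the string of the last up-to-3 symbols read; on input `x` shift the window left and append `x`. Accept when the buffered window has length 3 and begins with `x`.
15 states suffice.
          x    y  
>  S0     S1   S2 
   S1     S3   S4 
   S2     S5   S6 
   S3     S7   S8 
   S4     S9  S10 
   S5    S11  S12 
   S6    S13  S14 
 * S7     S7   S8 
 * S8     S9  S10 
 * S9    S11  S12 
 * S10   S13  S14 
   S11    S7   S8 
   S12    S9  S10 
   S13   S11  S12 
   S14   S13  S14 
(> = start, * = accepting)

start=S0; accept=S7,S8,S9,S10; S0-x>S1; S0-y>S2; S1-x>S3; S1-y>S4; S2-x>S5; S2-y>S6; S3-x>S7; S3-y>S8; S4-x>S9; S4-y>S10; S5-x>S11; S5-y>S12; S6-x>S13; S6-y>S14; S7-x>S7; S7-y>S8; S8-x>S9; S8-y>S10; S9-x>S11; S9-y>S12; S10-x>S13; S10-y>S14; S11-x>S7; S11-y>S8; S12-x>S9; S12-y>S10; S13-x>S11; S13-y>S12; S14-x>S13; S14-y>S14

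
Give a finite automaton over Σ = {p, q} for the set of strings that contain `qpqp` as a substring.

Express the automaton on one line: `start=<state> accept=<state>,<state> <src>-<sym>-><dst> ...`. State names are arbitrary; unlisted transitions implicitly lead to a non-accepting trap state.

States A..D record the length of the longest prefix of `qpqp` that matches the current input suffix. Reaching E means `qpqp` has been seen, and we stay there forever. Accept from E.
5 states suffice.
       p  q 
>  A   A  B 
   B   C  B 
   C   A  D 
   D   E  B 
 * E   E  E 
(> = start, * = accepting)

start=A accept=E A-p->A A-q->B B-p->C B-q->B C-p->A C-q->D D-p->E D-q->B E-p->E E-q->E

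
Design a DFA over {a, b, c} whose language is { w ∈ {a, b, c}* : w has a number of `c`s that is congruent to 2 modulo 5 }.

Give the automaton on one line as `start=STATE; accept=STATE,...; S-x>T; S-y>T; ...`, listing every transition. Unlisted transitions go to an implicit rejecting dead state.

start=S0; accept=S2; S0-a>S0; S0-b>S0; S0-c>S1; S1-a>S1; S1-b>S1; S1-c>S2; S2-a>S2; S2-b>S2; S2-c>S3; S3-a>S3; S3-b>S3; S3-c>S4; S4-a>S4; S4-b>S4; S4-c>S0

The only thing that matters is how many `c`s have appeared, reduced mod 5. Use one state per residue: S0 for 0, …, S4 for 4. Reading `c` moves to the next residue; anything else stays put. S2 is accepting.
5 states suffice.
        a   b   c  
>  S0   S0  S0  S1 
   S1   S1  S1  S2 
 * S2   S2  S2  S3 
   S3   S3  S3  S4 
   S4   S4  S4  S0 
(> = start, * = accepting)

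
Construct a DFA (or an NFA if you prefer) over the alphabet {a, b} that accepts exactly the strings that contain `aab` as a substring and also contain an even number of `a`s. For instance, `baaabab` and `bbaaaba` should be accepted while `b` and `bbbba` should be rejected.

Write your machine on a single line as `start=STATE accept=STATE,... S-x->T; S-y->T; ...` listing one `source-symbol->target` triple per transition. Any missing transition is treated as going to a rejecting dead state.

start=S0; accept=S5; S0-a->S1; S0-b->S0; S1-a->S2; S1-b->S3; S2-a->S4; S2-b->S5; S3-a->S6; S3-b->S3; S4-a->S2; S4-b->S7; S5-a->S7; S5-b->S5; S6-a->S4; S6-b->S0; S7-a->S5; S7-b->S7

Handle the two conditions separately and then intersect. The first has 4 states tracking whether and how much of `aab` has been seen; the second has 2 states tracking the count of `a`s modulo 2. A product state is a pair (one from each), accepting exactly when both do.
        a   b  
>  S0   S1  S0 
   S1   S2  S3 
   S2   S4  S5 
   S3   S6  S3 
   S4   S2  S7 
 * S5   S7  S5 
   S6   S4  S0 
   S7   S5  S7 
(> = start, * = accepting)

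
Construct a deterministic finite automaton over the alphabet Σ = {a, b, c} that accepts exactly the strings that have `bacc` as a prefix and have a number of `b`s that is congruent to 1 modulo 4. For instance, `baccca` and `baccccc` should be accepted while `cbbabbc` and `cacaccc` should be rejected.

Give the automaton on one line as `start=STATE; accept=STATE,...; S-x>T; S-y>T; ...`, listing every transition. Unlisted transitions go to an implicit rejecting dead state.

start=q0; accept=q5; q0-a>q1; q0-b>q2; q0-c>q1; q1-a>q1; q1-b>q1; q1-c>q1; q2-a>q3; q2-b>q1; q2-c>q1; q3-a>q1; q3-b>q1; q3-c>q4; q4-a>q1; q4-b>q1; q4-c>q5; q5-a>q5; q5-b>q6; q5-c>q5; q6-a>q6; q6-b>q7; q6-c>q6; q7-a>q7; q7-b>q8; q7-c>q7; q8-a>q8; q8-b>q5; q8-c>q8

Build one automaton per condition and run them in lockstep. One (6 states) tracks whether the input so far still matches the prefix `bacc`; the other (4 states) tracks the count of `b`s modulo 4. Each combined state is a pair, one component from each; accept when both components accept. After merging equivalent states the machine shrinks.
9 states suffice.
        a   b   c  
>  q0   q1  q2  q1 
   q1   q1  q1  q1 
   q2   q3  q1  q1 
   q3   q1  q1  q4 
   q4   q1  q1  q5 
 * q5   q5  q6  q5 
   q6   q6  q7  q6 
   q7   q7  q8  q7 
   q8   q8  q5  q8 
(> = start, * = accepting)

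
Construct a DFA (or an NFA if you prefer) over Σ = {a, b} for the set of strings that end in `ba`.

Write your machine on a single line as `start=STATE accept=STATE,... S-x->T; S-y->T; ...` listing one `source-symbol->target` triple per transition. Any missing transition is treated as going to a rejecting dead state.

Let each state record the length of the longest suffix of the input read so far that is also a prefix of `ba`. s1 means the last symbol is `b`; s2 means the last 2 symbols are `ba`. Accept only at s2, where the string currently ends in `ba`.
With 3 states:
        a   b  
>  s0   s0  s1 
   s1   s2  s1 
 * s2   s0  s1 
(> = start, * = accepting)

start=s0; accept=s2; s0-a->s0; s0-b->s1; s1-a->s2; s1-b->s1; s2-a->s0; s2-b->s1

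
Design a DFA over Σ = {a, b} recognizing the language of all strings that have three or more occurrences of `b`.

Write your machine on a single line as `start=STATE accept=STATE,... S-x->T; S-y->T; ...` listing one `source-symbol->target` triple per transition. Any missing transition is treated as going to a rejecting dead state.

start=q0; accept=q3,q4; q0-a->q0; q0-b->q1; q1-a->q1; q1-b->q2; q2-a->q2; q2-b->q3; q3-a->q3; q3-b->q4; q4-a->q4; q4-b->q4

Only the number of `b`s matters, and only up to 4. Make a chain q0 → q1 → q2 → q3 → q4 advanced by each `b` (with q4 absorbing); every other symbol self-loops. The accepting set is {q3, q4}.
        a   b  
>  q0   q0  q1 
   q1   q1  q2 
   q2   q2  q3 
 * q3   q3  q4 
 * q4   q4  q4 
(> = start, * = accepting)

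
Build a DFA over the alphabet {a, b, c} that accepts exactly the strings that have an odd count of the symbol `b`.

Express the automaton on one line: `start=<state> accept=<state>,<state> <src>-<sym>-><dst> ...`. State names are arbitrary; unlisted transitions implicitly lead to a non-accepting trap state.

The only thing that matters is how many `b`s have appeared, reduced mod 2. Use one state per residue: S0 for 0, …, S1 for 1. Reading `b` moves to the next residue; anything else stays put. S1 is accepting.
With 2 states:
        a   b   c  
>  S0   S0  S1  S0 
 * S1   S1  S0  S1 
(> = start, * = accepting)

start=S0 accept=S1 S0-a->S0 S0-b->S1 S0-c->S0 S1-a->S1 S1-b->S0 S1-c->S1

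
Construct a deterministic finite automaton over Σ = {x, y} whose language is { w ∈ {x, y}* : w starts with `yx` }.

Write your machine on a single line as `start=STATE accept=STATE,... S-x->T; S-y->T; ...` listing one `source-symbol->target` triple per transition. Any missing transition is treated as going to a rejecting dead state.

start=s0; accept=s2; s0-x->s3; s0-y->s1; s1-x->s2; s1-y->s3; s2-x->s2; s2-y->s2; s3-x->s3; s3-y->s3

Walk along `yx` while the input agrees: from s0 take `y` to s1, and so on. Any deviation drops to the rejecting sink s3. Once s2 is reached the prefix is confirmed and every continuation is accepted.
4 states suffice.
        x   y  
>  s0   s3  s1 
   s1   s2  s3 
 * s2   s2  s2 
   s3   s3  s3 
(> = start, * = accepting)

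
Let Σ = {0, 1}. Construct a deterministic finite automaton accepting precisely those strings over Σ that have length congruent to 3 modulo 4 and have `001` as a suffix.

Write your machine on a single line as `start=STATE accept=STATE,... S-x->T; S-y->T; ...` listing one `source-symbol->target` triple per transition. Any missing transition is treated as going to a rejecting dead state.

start=q0; accept=q6; q0-0->q1; q0-1->q2; q1-0->q3; q1-1->q4; q2-0->q4; q2-1->q4; q3-0->q5; q3-1->q6; q4-0->q5; q4-1->q5; q5-0->q0; q5-1->q0; q6-0->q0; q6-1->q0

Build one automaton per condition and run them in lockstep. The first has 4 states tracking the input length modulo 4; the second has 4 states tracking how much of the suffix `001` has currently been matched. A product state is a pair (one from each), accepting exactly when both do. Minimizing collapses redundant product states.
A 7-state machine:
        0   1  
>  q0   q1  q2 
   q1   q3  q4 
   q2   q4  q4 
   q3   q5  q6 
   q4   q5  q5 
   q5   q0  q0 
 * q6   q0  q0 
(> = start, * = accepting)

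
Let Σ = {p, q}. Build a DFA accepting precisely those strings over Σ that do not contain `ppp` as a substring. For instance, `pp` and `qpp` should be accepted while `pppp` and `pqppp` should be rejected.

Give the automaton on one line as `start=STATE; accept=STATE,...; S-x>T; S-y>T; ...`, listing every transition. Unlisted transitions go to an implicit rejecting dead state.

start=S0; accept=S0,S1,S2; S0-p>S1; S0-q>S0; S1-p>S2; S1-q>S0; S2-p>S3; S2-q>S0; S3-p>S3; S3-q>S3

This is the complement of 'contains `ppp`'. Use the same substring-matching states — S0 through S3 holding how much of `ppp` has just been matched — but flip the accepting set: everything except the trap S3 accepts.
A 4-state machine:
        p   q  
>* S0   S1  S0 
 * S1   S2  S0 
 * S2   S3  S0 
   S3   S3  S3 
(> = start, * = accepting)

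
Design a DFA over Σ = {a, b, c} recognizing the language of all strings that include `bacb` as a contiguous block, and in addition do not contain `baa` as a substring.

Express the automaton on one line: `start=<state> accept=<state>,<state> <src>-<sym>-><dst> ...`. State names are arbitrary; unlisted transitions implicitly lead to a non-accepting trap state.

Handle the two conditions separately and then intersect. The first has 5 states tracking whether and how much of `bacb` has been seen; the second has 4 states tracking partial matches of the forbidden pattern `baa`. A product state is a pair (one from each), accepting exactly when both do.
A 12-state machine:
          a    b    c  
>  q0     q0   q1   q0 
   q1     q2   q1   q0 
   q2     q3   q1   q4 
   q3     q3   q5   q3 
   q4     q0   q6   q0 
   q5     q7   q5   q3 
 * q6     q8   q6   q9 
   q7     q3   q5  q10 
 * q8    q11   q6   q9 
 * q9     q9   q6   q9 
   q10    q3  q11   q3 
   q11   q11  q11  q11 
(> = start, * = accepting)

start=q0 accept=q6,q8,q9 q0-a->q0 q0-b->q1 q0-c->q0 q1-a->q2 q1-b->q1 q1-c->q0 q2-a->q3 q2-b->q1 q2-c->q4 q3-a->q3 q3-b->q5 q3-c->q3 q4-a->q0 q4-b->q6 q4-c->q0 q5-a->q7 q5-b->q5 q5-c->q3 q6-a->q8 q6-b->q6 q6-c->q9 q7-a->q3 q7-b->q5 q7-c->q10 q8-a->q11 q8-b->q6 q8-c->q9 q9-a->q9 q9-b->q6 q9-c->q9 q10-a->q3 q10-b->q11 q10-c->q3 q11-a->q11 q11-b->q11 q11-c->q11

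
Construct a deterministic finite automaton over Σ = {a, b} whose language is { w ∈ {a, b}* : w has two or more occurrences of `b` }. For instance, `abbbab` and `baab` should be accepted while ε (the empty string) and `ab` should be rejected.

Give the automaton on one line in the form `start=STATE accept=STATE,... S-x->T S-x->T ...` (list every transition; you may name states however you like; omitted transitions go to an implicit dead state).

start=q0 accept=q2,q3 q0-a->q0 q0-b->q1 q1-a->q1 q1-b->q2 q2-a->q2 q2-b->q3 q3-a->q3 q3-b->q3

Count `b`s, saturating at 3: states q0 through q2 mean 0 through 2 `b`s seen; q3 means more than 2. Each `b` increments (capped at q3); other symbols loop. Accept from {q2, q3}.
A 4-state machine:
        a   b  
>  q0   q0  q1 
   q1   q1  q2 
 * q2   q2  q3 
 * q3   q3  q3 
(> = start, * = accepting)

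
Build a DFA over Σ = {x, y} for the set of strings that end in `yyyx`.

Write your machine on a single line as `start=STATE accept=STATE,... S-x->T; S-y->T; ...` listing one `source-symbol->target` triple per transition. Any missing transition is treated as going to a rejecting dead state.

start=s0; accept=s4; s0-x->s0; s0-y->s1; s1-x->s0; s1-y->s2; s2-x->s0; s2-y->s3; s3-x->s4; s3-y->s3; s4-x->s0; s4-y->s1

Remember how much of `yyyx` the current input suffix matches. State s0 means no match yet; s1 means the last symbol is `y`; s2 means the last 2 symbols are `yy`; s3 means the last 3 symbols are `yyy`; s4 means the last 4 symbols are `yyyx`. Only s4 accepts. On a mismatch, fall back to the longest proper suffix that is still a prefix of `yyyx`.
        x   y  
>  s0   s0  s1 
   s1   s0  s2 
   s2   s0  s3 
   s3   s4  s3 
 * s4   s0  s1 
(> = start, * = accepting)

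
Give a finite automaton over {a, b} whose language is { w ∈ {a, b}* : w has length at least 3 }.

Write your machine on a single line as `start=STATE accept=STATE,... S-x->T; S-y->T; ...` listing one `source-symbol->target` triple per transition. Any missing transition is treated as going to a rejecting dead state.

start=q0; accept=q3,q4; q0-a->q1; q0-b->q1; q1-a->q2; q1-b->q2; q2-a->q3; q2-b->q3; q3-a->q4; q3-b->q4; q4-a->q4; q4-b->q4

Count input length up to 4: every symbol moves from q0 toward q4, which means 'more than 3' and absorbs. Accept from {q3, q4}.
A 5-state machine:
        a   b  
>  q0   q1  q1 
   q1   q2  q2 
   q2   q3  q3 
 * q3   q4  q4 
 * q4   q4  q4 
(> = start, * = accepting)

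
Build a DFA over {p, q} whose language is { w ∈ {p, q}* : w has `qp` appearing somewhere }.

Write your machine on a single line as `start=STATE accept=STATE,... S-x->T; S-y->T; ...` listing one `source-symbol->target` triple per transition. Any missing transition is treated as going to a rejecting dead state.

States s0..s1 record the length of the longest prefix of `qp` that matches the current input suffix. Reaching s2 means `qp` has been seen, and we stay there forever. Accept from s2.
        p   q  
>  s0   s0  s1 
   s1   s2  s1 
 * s2   s2  s2 
(> = start, * = accepting)

start=s0; accept=s2; s0-p->s0; s0-q->s1; s1-p->s2; s1-q->s1; s2-p->s2; s2-q->s2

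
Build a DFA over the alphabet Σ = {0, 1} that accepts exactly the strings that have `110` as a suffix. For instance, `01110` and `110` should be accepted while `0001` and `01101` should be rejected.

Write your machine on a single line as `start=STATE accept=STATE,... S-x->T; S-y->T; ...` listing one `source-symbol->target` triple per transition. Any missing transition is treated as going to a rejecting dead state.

Let each state record the length of the longest suffix of the input read so far that is also a prefix of `110`. q1 means the last symbol is `1`; q2 means the last 2 symbols are `11`; q3 means the last 3 symbols are `110`. Accept only at q3, where the string currently ends in `110`.
        0   1  
>  q0   q0  q1 
   q1   q0  q2 
   q2   q3  q2 
 * q3   q0  q1 
(> = start, * = accepting)

start=q0; accept=q3; q0-0->q0; q0-1->q1; q1-0->q0; q1-1->q2; q2-0->q3; q2-1->q2; q3-0->q0; q3-1->q1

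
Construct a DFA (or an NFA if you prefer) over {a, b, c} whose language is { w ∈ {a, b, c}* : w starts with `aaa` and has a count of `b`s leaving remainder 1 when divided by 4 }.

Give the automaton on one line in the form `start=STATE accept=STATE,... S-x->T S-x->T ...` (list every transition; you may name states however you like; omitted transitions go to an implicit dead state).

start=q0 accept=q5 q0-a->q1 q0-b->q2 q0-c->q2 q1-a->q3 q1-b->q2 q1-c->q2 q2-a->q2 q2-b->q2 q2-c->q2 q3-a->q4 q3-b->q2 q3-c->q2 q4-a->q4 q4-b->q5 q4-c->q4 q5-a->q5 q5-b->q6 q5-c->q5 q6-a->q6 q6-b->q7 q6-c->q6 q7-a->q7 q7-b->q4 q7-c->q7

Handle the two conditions separately and then intersect. The first has 5 states tracking whether the input so far still matches the prefix `aaa`; the second has 4 states tracking the count of `b`s modulo 4. A product state is a pair (one from each), accepting exactly when both do. Minimizing collapses redundant product states.
An 8-state machine:
        a   b   c  
>  q0   q1  q2  q2 
   q1   q3  q2  q2 
   q2   q2  q2  q2 
   q3   q4  q2  q2 
   q4   q4  q5  q4 
 * q5   q5  q6  q5 
   q6   q6  q7  q6 
   q7   q7  q4  q7 
(> = start, * = accepting)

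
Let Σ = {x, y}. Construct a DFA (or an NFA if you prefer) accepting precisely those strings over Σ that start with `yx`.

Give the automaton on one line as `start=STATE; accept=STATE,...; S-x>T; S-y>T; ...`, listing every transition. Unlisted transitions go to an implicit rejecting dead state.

start=s0; accept=s2; s0-x>s3; s0-y>s1; s1-x>s2; s1-y>s3; s2-x>s2; s2-y>s2; s3-x>s3; s3-y>s3

Check the first 2 symbols one by one: s0 through s1 record how many have matched `yx` so far; any wrong symbol goes to the dead state s3. After all 2 match we enter the accepting sink s2.
A 4-state machine:
        x   y  
>  s0   s3  s1 
   s1   s2  s3 
 * s2   s2  s2 
   s3   s3  s3 
(> = start, * = accepting)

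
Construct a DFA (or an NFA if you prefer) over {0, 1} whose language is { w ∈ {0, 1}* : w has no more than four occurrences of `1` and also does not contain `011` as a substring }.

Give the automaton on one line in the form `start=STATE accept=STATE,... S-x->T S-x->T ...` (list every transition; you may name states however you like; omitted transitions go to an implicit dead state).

Handle the two conditions separately and then intersect. One (6 states) tracks the count of `1`s, saturating at 5; the other (4 states) tracks partial matches of the forbidden pattern `011`. Each combined state is a pair, one component from each; accept when both components accept.
          0    1  
>* q0     q1   q2 
 * q1     q1   q3 
 * q2     q4   q5 
 * q3     q4   q6 
 * q4     q4   q7 
 * q5     q8   q9 
   q6     q6  q10 
 * q7     q8  q10 
 * q8     q8  q11 
 * q9    q12  q13 
   q10   q10  q14 
 * q11   q12  q14 
 * q12   q12  q15 
 * q13   q16  q17 
   q14   q14  q18 
 * q15   q16  q18 
 * q16   q16  q19 
   q17   q20  q17 
   q18   q18  q18 
   q19   q20  q18 
   q20   q20  q19 
(> = start, * = accepting)

start=q0 accept=q0,q1,q2,q3,q4,q5,q7,q8,q9,q11,q12,q13,q15,q16 q0-0->q1 q0-1->q2 q1-0->q1 q1-1->q3 q2-0->q4 q2-1->q5 q3-0->q4 q3-1->q6 q4-0->q4 q4-1->q7 q5-0->q8 q5-1->q9 q6-0->q6 q6-1->q10 q7-0->q8 q7-1->q10 q8-0->q8 q8-1->q11 q9-0->q12 q9-1->q13 q10-0->q10 q10-1->q14 q11-0->q12 q11-1->q14 q12-0->q12 q12-1->q15 q13-0->q16 q13-1->q17 q14-0->q14 q14-1->q18 q15-0->q16 q15-1->q18 q16-0->q16 q16-1->q19 q17-0->q20 q17-1->q17 q18-0->q18 q18-1->q18 q19-0->q20 q19-1->q18 q20-0->q20 q20-1->q19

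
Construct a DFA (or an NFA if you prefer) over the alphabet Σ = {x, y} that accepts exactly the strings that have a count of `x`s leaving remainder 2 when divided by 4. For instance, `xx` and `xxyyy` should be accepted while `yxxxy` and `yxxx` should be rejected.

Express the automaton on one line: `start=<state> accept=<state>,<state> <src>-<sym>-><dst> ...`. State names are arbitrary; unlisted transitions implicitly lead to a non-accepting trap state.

start=A accept=C A-x->B A-y->A B-x->C B-y->B C-x->D C-y->C D-x->A D-y->D

The only thing that matters is how many `x`s have appeared, reduced mod 4. Use one state per residue: A for 0, …, D for 3. Reading `x` moves to the next residue; anything else stays put. C is accepting.
With 4 states:
       x  y 
>  A   B  A 
   B   C  B 
 * C   D  C 
   D   A  D 
(> = start, * = accepting)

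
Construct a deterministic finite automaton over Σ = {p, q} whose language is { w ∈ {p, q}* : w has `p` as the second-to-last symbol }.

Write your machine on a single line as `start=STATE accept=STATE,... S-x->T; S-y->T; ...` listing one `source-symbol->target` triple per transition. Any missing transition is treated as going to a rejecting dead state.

start=A; accept=D,E; A-p->B; A-q->C; B-p->D; B-q->E; C-p->F; C-q->G; D-p->D; D-q->E; E-p->F; E-q->G; F-p->D; F-q->E; G-p->F; G-q->G

A DFA must remember the last 2 symbols (since which symbol is second-to-last isn't known until the input ends). Use one state per possible window of the last ≤2 symbols; accept from those whose window starts with `p`.
With 7 states:
       p  q 
>  A   B  C 
   B   D  E 
   C   F  G 
 * D   D  E 
 * E   F  G 
   F   D  E 
   G   F  G 
(> = start, * = accepting)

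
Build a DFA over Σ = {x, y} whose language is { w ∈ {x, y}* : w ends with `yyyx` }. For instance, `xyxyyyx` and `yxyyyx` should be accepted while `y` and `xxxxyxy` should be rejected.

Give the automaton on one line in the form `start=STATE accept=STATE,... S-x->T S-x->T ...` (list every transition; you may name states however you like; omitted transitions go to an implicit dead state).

start=A accept=E A-x->A A-y->B B-x->A B-y->C C-x->A C-y->D D-x->E D-y->D E-x->A E-y->B

Remember how much of `yyyx` the current input suffix matches. State A means no match yet; B means the last symbol is `y`; C means the last 2 symbols are `yy`; D means the last 3 symbols are `yyy`; E means the last 4 symbols are `yyyx`. Only E accepts. On a mismatch, fall back to the longest proper suffix that is still a prefix of `yyyx`.
A 5-state machine:
       x  y 
>  A   A  B 
   B   A  C 
   C   A  D 
   D   E  D 
 * E   A  B 
(> = start, * = accepting)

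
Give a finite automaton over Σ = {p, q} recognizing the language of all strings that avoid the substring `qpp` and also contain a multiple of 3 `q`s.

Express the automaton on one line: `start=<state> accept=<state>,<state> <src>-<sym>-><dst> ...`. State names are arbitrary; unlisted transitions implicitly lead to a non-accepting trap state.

Build one automaton per condition and run them in lockstep. One (4 states) tracks partial matches of the forbidden pattern `qpp`; the other (3 states) tracks the count of `q`s modulo 3. Each combined state is a pair, one component from each; accept when both components accept. Minimizing collapses redundant product states.
8 states suffice.
        p   q  
>* S0   S0  S1 
   S1   S2  S3 
   S2   S4  S3 
   S3   S5  S6 
   S4   S4  S4 
   S5   S4  S6 
 * S6   S7  S1 
 * S7   S4  S1 
(> = start, * = accepting)

start=S0 accept=S0,S6,S7 S0-p->S0 S0-q->S1 S1-p->S2 S1-q->S3 S2-p->S4 S2-q->S3 S3-p->S5 S3-q->S6 S4-p->S4 S4-q->S4 S5-p->S4 S5-q->S6 S6-p->S7 S6-q->S1 S7-p->S4 S7-q->S1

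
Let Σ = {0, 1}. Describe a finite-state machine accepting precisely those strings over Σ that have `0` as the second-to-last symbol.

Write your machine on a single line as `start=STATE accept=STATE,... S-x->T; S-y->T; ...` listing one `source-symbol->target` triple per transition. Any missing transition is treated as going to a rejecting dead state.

A DFA must remember the last 2 symbols (since which symbol is second-to-last isn't known until the input ends). Use one state per possible window of the last ≤2 symbols; accept from those whose window starts with `0`.
With 7 states:
        0   1  
>  q0   q1  q2 
   q1   q3  q4 
   q2   q5  q6 
 * q3   q3  q4 
 * q4   q5  q6 
   q5   q3  q4 
   q6   q5  q6 
(> = start, * = accepting)

start=q0; accept=q3,q4; q0-0->q1; q0-1->q2; q1-0->q3; q1-1->q4; q2-0->q5; q2-1->q6; q3-0->q3; q3-1->q4; q4-0->q5; q4-1->q6; q5-0->q3; q5-1->q4; q6-0->q5; q6-1->q6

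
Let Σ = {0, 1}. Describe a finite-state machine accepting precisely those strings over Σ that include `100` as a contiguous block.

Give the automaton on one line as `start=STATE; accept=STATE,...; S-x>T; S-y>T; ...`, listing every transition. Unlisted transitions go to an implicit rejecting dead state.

start=S0; accept=S3; S0-0>S0; S0-1>S1; S1-0>S2; S1-1>S1; S2-0>S3; S2-1>S1; S3-0>S3; S3-1>S3

Track how much of `100` has been matched so far: state S0 is no progress, S3 is the absorbing accept state reached once `100` has occurred. Intermediate states record partial matches; on a mismatch, fall back to the longest reusable overlap.
        0   1  
>  S0   S0  S1 
   S1   S2  S1 
   S2   S3  S1 
 * S3   S3  S3 
(> = start, * = accepting)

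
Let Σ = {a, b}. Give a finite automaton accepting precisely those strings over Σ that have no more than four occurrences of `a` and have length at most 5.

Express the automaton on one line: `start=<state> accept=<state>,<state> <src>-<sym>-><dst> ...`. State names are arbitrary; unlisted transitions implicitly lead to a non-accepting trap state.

Build one automaton per condition and run them in lockstep. One (6 states) tracks the count of `a`s, saturating at 5; the other (7 states) tracks the input length, saturating at 6. Each combined state is a pair, one component from each; accept when both components accept. Minimizing collapses redundant product states.
An 11-state machine:
          a    b  
>* q0     q1   q2 
 * q1     q3   q4 
 * q2     q4   q4 
 * q3     q5   q6 
 * q4     q6   q6 
 * q5     q7   q8 
 * q6     q8   q8 
 * q7     q9  q10 
 * q8    q10  q10 
   q9     q9   q9 
 * q10    q9   q9 
(> = start, * = accepting)

start=q0 accept=q0,q1,q2,q3,q4,q5,q6,q7,q8,q10 q0-a->q1 q0-b->q2 q1-a->q3 q1-b->q4 q2-a->q4 q2-b->q4 q3-a->q5 q3-b->q6 q4-a->q6 q4-b->q6 q5-a->q7 q5-b->q8 q6-a->q8 q6-b->q8 q7-a->q9 q7-b->q10 q8-a->q10 q8-b->q10 q9-a->q9 q9-b->q9 q10-a->q9 q10-b->q9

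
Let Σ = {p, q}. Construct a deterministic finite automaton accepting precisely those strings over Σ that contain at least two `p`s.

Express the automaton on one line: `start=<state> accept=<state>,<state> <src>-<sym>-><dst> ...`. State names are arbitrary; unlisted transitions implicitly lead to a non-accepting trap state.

Only the number of `p`s matters, and only up to 3. Make a chain A → B → C → D advanced by each `p` (with D absorbing); every other symbol self-loops. The accepting set is {C, D}.
       p  q 
>  A   B  A 
   B   C  B 
 * C   D  C 
 * D   D  D 
(> = start, * = accepting)

start=A accept=C,D A-p->B A-q->A B-p->C B-q->B C-p->D C-q->C D-p->D D-q->D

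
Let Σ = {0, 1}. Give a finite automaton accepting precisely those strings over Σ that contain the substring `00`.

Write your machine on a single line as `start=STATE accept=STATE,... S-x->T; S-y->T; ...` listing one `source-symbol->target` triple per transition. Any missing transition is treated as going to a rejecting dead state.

Track how much of `00` has been matched so far: state s0 is no progress, s2 is the absorbing accept state reached once `00` has occurred. Intermediate states record partial matches; on a mismatch, fall back to the longest reusable overlap.
3 states suffice.
        0   1  
>  s0   s1  s0 
   s1   s2  s0 
 * s2   s2  s2 
(> = start, * = accepting)

start=s0; accept=s2; s0-0->s1; s0-1->s0; s1-0->s2; s1-1->s0; s2-0->s2; s2-1->s2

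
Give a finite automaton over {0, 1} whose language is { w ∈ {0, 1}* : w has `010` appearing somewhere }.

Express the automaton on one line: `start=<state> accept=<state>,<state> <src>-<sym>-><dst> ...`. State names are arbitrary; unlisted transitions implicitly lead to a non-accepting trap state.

start=s0 accept=s3 s0-0->s1 s0-1->s0 s1-0->s1 s1-1->s2 s2-0->s3 s2-1->s0 s3-0->s3 s3-1->s3

Track how much of `010` has been matched so far: state s0 is no progress, s3 is the absorbing accept state reached once `010` has occurred. Intermediate states record partial matches; on a mismatch, fall back to the longest reusable overlap.
With 4 states:
        0   1  
>  s0   s1  s0 
   s1   s1  s2 
   s2   s3  s0 
 * s3   s3  s3 
(> = start, * = accepting)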